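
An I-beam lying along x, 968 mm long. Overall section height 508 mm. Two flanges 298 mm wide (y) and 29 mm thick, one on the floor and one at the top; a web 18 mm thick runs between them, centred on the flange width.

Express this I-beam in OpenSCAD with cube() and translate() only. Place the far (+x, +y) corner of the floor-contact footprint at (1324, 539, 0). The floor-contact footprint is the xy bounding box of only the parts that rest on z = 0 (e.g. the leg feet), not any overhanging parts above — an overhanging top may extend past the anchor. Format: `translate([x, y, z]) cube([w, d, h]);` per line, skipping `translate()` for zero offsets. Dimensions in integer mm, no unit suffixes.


translate([356, 241, 0]) cube([968, 298, 29]);
translate([356, 381, 29]) cube([968, 18, 450]);
translate([356, 241, 479]) cube([968, 298, 29]);


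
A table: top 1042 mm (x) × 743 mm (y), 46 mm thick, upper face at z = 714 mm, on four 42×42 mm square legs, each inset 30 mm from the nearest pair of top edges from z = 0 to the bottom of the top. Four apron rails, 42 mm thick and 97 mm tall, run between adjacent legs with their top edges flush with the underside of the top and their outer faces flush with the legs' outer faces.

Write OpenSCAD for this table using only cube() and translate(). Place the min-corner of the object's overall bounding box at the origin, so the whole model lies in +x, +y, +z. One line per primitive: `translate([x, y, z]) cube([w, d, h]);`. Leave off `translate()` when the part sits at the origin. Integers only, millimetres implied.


translate([0, 0, 668]) cube([1042, 743, 46]);
translate([30, 30, 0]) cube([42, 42, 668]);
translate([970, 30, 0]) cube([42, 42, 668]);
translate([30, 671, 0]) cube([42, 42, 668]);
translate([970, 671, 0]) cube([42, 42, 668]);
translate([72, 30, 571]) cube([898, 42, 97]);
translate([72, 671, 571]) cube([898, 42, 97]);
translate([30, 72, 571]) cube([42, 599, 97]);
translate([970, 72, 571]) cube([42, 599, 97]);


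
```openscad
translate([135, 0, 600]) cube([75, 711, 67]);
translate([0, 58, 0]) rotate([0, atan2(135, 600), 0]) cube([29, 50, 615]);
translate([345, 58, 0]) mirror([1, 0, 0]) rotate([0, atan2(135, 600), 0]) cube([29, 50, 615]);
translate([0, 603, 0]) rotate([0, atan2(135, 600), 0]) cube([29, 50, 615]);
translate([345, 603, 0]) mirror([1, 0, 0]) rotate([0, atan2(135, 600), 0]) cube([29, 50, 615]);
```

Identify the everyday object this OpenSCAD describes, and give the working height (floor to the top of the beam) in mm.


A sawhorse. The overall height is 667 mm.

A beam across two mirrored pairs of raked legs — a sawhorse. The beam's underside is at z = 600 (matching the legs' vertical rise in atan2(135, 600)) and the beam is 67 mm tall, so its top is at 600 + 67 = 667 mm. The raked legs top out at the beam's underside, so that is the highest point.


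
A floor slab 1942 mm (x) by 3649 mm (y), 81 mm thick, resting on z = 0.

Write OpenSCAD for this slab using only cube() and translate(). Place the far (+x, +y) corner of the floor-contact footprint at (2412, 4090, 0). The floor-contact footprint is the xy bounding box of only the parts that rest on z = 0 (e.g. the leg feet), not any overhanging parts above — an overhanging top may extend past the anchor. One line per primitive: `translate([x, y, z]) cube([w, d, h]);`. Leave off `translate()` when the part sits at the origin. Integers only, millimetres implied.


translate([470, 441, 0]) cube([1942, 3649, 81]);


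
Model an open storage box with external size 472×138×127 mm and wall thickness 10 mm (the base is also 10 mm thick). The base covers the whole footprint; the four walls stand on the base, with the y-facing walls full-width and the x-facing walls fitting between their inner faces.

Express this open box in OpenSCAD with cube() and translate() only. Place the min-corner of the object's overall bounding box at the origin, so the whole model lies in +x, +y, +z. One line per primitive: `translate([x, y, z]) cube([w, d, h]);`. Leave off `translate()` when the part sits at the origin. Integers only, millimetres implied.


cube([472, 138, 10]);
translate([0, 0, 10]) cube([472, 10, 117]);
translate([0, 128, 10]) cube([472, 10, 117]);
translate([0, 10, 10]) cube([10, 118, 117]);
translate([462, 10, 10]) cube([10, 118, 117]);


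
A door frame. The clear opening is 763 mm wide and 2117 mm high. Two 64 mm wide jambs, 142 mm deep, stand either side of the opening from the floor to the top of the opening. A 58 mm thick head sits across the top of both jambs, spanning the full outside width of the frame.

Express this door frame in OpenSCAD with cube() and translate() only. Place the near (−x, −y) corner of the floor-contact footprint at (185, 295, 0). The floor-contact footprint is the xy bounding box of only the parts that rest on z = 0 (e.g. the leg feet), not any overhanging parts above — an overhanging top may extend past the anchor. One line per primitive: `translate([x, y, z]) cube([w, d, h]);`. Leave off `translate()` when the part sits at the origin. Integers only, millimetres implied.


translate([185, 295, 0]) cube([64, 142, 2117]);
translate([1012, 295, 0]) cube([64, 142, 2117]);
translate([185, 295, 2117]) cube([891, 142, 58]);


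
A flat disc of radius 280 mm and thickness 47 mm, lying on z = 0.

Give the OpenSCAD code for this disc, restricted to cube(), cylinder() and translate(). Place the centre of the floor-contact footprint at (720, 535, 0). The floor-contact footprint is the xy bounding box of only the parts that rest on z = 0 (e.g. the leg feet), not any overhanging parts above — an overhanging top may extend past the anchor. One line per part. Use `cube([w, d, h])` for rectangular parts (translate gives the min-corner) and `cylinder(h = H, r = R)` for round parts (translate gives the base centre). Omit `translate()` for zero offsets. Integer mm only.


translate([720, 535, 0]) cylinder(h = 47, r = 280);


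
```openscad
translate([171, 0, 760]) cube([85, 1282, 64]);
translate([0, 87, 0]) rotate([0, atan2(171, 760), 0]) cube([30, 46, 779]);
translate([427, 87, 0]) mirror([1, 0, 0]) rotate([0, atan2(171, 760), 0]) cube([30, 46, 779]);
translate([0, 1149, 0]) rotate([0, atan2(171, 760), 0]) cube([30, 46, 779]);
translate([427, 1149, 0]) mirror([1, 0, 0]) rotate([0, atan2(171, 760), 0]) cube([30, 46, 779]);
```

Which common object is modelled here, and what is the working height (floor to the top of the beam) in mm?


A sawhorse. The overall height is 824 mm.

A beam across two mirrored pairs of raked legs — a sawhorse. The beam's underside is at z = 760 (matching the legs' vertical rise in atan2(171, 760)) and the beam is 64 mm tall, so its top is at 760 + 64 = 824 mm. The raked legs top out at the beam's underside, so that is the highest point.


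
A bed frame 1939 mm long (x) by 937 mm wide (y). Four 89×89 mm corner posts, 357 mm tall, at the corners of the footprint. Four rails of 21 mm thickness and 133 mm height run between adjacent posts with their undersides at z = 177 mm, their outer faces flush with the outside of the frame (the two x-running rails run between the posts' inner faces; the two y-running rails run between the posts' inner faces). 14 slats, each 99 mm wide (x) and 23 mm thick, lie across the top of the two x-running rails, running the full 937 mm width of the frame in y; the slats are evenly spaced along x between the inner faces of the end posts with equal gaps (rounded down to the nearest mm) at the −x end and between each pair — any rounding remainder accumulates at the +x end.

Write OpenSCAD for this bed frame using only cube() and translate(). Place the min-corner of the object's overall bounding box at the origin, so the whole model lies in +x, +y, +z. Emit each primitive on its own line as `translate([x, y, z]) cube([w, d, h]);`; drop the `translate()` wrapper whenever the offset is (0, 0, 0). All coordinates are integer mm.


cube([89, 89, 357]);
translate([0, 848, 0]) cube([89, 89, 357]);
translate([1850, 0, 0]) cube([89, 89, 357]);
translate([1850, 848, 0]) cube([89, 89, 357]);
translate([89, 0, 177]) cube([1761, 21, 133]);
translate([89, 916, 177]) cube([1761, 21, 133]);
translate([0, 89, 177]) cube([21, 759, 133]);
translate([1918, 89, 177]) cube([21, 759, 133]);
translate([114, 0, 310]) cube([99, 937, 23]);
translate([238, 0, 310]) cube([99, 937, 23]);
translate([362, 0, 310]) cube([99, 937, 23]);
translate([486, 0, 310]) cube([99, 937, 23]);
translate([610, 0, 310]) cube([99, 937, 23]);
translate([734, 0, 310]) cube([99, 937, 23]);
translate([858, 0, 310]) cube([99, 937, 23]);
translate([982, 0, 310]) cube([99, 937, 23]);
translate([1106, 0, 310]) cube([99, 937, 23]);
translate([1230, 0, 310]) cube([99, 937, 23]);
translate([1354, 0, 310]) cube([99, 937, 23]);
translate([1478, 0, 310]) cube([99, 937, 23]);
translate([1602, 0, 310]) cube([99, 937, 23]);
translate([1726, 0, 310]) cube([99, 937, 23]);


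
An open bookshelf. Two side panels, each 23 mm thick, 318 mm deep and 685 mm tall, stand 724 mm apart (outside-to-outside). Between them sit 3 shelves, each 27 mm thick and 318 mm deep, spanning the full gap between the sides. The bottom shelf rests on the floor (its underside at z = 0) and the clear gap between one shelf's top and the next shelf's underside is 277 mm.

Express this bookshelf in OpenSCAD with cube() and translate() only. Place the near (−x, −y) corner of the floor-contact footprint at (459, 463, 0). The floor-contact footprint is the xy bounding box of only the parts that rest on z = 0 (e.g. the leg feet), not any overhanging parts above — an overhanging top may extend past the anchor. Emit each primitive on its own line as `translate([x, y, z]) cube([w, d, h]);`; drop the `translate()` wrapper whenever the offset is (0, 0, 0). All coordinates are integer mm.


translate([459, 463, 0]) cube([23, 318, 685]);
translate([1160, 463, 0]) cube([23, 318, 685]);
translate([482, 463, 0]) cube([678, 318, 27]);
translate([482, 463, 304]) cube([678, 318, 27]);
translate([482, 463, 608]) cube([678, 318, 27]);


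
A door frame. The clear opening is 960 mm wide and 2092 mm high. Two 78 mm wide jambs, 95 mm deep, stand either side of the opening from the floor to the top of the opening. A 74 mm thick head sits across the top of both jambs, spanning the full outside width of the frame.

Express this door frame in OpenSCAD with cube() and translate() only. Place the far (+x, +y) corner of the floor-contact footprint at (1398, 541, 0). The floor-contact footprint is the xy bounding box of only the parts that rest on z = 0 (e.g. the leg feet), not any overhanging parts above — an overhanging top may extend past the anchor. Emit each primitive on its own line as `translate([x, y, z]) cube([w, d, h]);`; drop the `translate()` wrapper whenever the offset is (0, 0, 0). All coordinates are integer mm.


translate([282, 446, 0]) cube([78, 95, 2092]);
translate([1320, 446, 0]) cube([78, 95, 2092]);
translate([282, 446, 2092]) cube([1116, 95, 74]);


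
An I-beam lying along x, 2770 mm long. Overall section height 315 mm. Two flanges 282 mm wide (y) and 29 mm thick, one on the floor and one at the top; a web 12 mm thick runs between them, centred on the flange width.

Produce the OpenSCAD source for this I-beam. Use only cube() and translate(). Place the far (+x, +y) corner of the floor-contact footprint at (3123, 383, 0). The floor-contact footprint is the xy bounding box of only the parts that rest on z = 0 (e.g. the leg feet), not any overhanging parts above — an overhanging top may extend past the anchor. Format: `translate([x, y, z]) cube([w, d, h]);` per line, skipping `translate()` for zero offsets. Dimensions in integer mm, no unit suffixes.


translate([353, 101, 0]) cube([2770, 282, 29]);
translate([353, 236, 29]) cube([2770, 12, 257]);
translate([353, 101, 286]) cube([2770, 282, 29]);


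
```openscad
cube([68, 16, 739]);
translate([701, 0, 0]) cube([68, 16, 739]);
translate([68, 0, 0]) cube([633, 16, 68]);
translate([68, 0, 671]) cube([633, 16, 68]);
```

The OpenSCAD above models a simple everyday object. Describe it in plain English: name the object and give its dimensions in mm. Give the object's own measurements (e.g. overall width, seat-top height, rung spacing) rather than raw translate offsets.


A rectangular picture frame lying in the x–z plane (depth along y). The opening is 633 mm wide (x) by 603 mm tall (z), surrounded by a border 68 mm wide on all four sides. The frame is 16 mm deep and is made of two full-height vertical stiles with two horizontal rails fitted between them.


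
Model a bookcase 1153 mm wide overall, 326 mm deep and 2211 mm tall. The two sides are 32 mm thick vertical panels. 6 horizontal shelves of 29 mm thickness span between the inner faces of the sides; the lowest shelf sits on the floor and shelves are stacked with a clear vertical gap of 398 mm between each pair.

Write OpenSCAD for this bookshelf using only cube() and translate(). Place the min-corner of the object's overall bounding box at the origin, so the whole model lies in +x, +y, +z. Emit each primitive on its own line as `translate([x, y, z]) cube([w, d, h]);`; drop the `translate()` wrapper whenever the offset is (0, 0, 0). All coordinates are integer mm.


cube([32, 326, 2211]);
translate([1121, 0, 0]) cube([32, 326, 2211]);
translate([32, 0, 0]) cube([1089, 326, 29]);
translate([32, 0, 427]) cube([1089, 326, 29]);
translate([32, 0, 854]) cube([1089, 326, 29]);
translate([32, 0, 1281]) cube([1089, 326, 29]);
translate([32, 0, 1708]) cube([1089, 326, 29]);
translate([32, 0, 2135]) cube([1089, 326, 29]);


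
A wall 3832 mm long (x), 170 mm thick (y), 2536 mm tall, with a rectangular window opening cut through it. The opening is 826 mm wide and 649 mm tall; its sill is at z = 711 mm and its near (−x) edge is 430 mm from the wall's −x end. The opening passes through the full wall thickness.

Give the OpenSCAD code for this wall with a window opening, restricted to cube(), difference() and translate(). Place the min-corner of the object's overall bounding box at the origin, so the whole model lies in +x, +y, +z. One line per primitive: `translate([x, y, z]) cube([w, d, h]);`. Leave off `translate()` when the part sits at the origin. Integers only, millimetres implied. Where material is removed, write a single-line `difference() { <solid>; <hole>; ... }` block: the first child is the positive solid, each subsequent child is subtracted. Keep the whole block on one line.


difference() { cube([3832, 170, 2536]); translate([430, 0, 711]) cube([826, 170, 649]); }


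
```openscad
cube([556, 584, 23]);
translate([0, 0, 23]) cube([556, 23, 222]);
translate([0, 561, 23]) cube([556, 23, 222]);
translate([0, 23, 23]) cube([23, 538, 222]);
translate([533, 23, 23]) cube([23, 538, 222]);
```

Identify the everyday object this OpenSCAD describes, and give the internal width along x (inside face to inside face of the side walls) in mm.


An open box. The internal width is 510 mm.

A 556×584 base slab with four walls standing on it — an open box. The base is 556 mm wide and the walls are 23 mm thick, so the internal width is 556 − 2 × 23 = 510 mm.


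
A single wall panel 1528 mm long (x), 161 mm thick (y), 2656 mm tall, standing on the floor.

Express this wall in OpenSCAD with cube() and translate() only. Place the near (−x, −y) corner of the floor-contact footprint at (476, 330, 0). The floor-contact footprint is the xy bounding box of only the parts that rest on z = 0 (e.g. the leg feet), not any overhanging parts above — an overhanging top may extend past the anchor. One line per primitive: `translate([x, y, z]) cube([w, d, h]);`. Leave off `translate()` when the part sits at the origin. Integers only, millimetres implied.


translate([476, 330, 0]) cube([1528, 161, 2656]);


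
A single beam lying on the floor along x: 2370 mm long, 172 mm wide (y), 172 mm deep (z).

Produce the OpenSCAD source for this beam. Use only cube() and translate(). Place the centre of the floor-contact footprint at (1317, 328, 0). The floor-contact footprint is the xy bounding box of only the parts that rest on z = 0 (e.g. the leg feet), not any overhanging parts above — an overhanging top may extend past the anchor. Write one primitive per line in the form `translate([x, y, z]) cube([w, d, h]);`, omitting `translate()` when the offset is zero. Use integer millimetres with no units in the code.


translate([132, 242, 0]) cube([2370, 172, 172]);


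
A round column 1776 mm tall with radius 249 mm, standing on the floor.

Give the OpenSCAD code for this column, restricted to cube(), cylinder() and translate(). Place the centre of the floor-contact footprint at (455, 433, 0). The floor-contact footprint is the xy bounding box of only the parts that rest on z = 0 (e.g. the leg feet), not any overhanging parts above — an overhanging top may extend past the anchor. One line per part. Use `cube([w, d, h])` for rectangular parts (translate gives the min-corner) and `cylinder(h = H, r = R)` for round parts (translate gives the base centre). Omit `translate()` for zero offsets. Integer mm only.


translate([455, 433, 0]) cylinder(h = 1776, r = 249);


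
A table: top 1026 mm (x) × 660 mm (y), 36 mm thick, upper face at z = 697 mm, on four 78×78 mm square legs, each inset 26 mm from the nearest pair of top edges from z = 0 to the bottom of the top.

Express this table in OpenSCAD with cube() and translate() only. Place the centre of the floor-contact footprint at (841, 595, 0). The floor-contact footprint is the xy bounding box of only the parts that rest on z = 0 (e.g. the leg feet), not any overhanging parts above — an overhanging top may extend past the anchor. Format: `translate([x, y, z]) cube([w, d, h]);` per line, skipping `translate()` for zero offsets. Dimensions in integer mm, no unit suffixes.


// leg_h = 697 - 36 = 661
translate([328, 265, 661]) cube([1026, 660, 36]);
translate([354, 291, 0]) cube([78, 78, 661]);
translate([1250, 291, 0]) cube([78, 78, 661]);
translate([354, 821, 0]) cube([78, 78, 661]);
translate([1250, 821, 0]) cube([78, 78, 661]);


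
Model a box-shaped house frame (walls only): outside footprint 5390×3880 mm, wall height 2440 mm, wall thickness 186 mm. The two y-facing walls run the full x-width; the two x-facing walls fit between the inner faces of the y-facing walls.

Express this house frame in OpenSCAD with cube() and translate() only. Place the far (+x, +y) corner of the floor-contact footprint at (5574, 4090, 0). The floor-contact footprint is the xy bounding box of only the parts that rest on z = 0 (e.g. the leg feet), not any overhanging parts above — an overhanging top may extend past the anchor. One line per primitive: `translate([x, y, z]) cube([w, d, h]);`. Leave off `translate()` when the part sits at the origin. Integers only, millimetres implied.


translate([184, 210, 0]) cube([5390, 186, 2440]);
translate([184, 3904, 0]) cube([5390, 186, 2440]);
translate([184, 396, 0]) cube([186, 3508, 2440]);
translate([5388, 396, 0]) cube([186, 3508, 2440]);


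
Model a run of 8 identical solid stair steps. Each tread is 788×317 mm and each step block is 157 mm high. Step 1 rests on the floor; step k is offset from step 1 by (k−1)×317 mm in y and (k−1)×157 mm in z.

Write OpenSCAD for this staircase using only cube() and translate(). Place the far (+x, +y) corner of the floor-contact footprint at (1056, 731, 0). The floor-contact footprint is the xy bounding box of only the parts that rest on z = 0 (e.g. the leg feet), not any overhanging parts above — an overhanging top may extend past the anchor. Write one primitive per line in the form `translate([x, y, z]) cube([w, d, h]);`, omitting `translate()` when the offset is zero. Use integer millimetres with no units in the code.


translate([268, 414, 0]) cube([788, 317, 157]);
translate([268, 731, 157]) cube([788, 317, 157]);
translate([268, 1048, 314]) cube([788, 317, 157]);
translate([268, 1365, 471]) cube([788, 317, 157]);
translate([268, 1682, 628]) cube([788, 317, 157]);
translate([268, 1999, 785]) cube([788, 317, 157]);
translate([268, 2316, 942]) cube([788, 317, 157]);
translate([268, 2633, 1099]) cube([788, 317, 157]);


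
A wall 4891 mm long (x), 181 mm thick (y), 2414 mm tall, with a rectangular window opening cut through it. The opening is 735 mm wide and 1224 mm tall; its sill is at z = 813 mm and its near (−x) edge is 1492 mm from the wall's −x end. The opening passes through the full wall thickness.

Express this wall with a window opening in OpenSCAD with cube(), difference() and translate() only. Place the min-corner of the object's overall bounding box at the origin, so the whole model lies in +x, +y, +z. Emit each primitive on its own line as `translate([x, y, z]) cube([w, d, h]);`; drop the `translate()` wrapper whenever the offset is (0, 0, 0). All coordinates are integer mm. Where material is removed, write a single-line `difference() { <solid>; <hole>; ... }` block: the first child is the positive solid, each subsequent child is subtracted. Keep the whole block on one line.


difference() { cube([4891, 181, 2414]); translate([1492, 0, 813]) cube([735, 181, 1224]); }


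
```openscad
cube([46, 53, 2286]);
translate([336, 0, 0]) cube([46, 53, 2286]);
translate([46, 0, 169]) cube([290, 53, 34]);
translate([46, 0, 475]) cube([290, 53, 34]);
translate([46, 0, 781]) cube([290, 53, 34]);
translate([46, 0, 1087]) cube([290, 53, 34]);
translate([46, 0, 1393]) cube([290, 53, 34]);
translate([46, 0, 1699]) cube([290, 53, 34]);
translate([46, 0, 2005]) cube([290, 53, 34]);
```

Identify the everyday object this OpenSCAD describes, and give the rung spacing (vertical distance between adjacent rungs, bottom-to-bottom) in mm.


A ladder. The rung spacing is 306 mm.

Two tall 46×53 posts with 7 short bars between them — a ladder. Adjacent rungs sit at z = 169 and z = 475, so the spacing is 475 − 169 = 306 mm.


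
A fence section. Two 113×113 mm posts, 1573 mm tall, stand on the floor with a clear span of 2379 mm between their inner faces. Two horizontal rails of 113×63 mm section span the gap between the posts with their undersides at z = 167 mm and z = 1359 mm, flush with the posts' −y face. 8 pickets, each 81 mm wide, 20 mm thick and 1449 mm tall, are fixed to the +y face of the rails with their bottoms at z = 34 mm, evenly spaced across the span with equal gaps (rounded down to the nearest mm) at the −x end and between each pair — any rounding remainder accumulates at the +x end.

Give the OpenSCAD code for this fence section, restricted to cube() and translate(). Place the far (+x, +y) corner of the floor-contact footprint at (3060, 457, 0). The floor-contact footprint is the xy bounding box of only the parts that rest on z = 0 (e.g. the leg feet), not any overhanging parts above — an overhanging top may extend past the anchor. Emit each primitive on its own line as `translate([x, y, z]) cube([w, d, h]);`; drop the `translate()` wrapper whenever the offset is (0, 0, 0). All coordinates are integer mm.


translate([455, 344, 0]) cube([113, 113, 1573]);
translate([2947, 344, 0]) cube([113, 113, 1573]);
translate([568, 344, 167]) cube([2379, 113, 63]);
translate([568, 344, 1359]) cube([2379, 113, 63]);
translate([760, 457, 34]) cube([81, 20, 1449]);
translate([1033, 457, 34]) cube([81, 20, 1449]);
translate([1306, 457, 34]) cube([81, 20, 1449]);
translate([1579, 457, 34]) cube([81, 20, 1449]);
translate([1852, 457, 34]) cube([81, 20, 1449]);
translate([2125, 457, 34]) cube([81, 20, 1449]);
translate([2398, 457, 34]) cube([81, 20, 1449]);
translate([2671, 457, 34]) cube([81, 20, 1449]);


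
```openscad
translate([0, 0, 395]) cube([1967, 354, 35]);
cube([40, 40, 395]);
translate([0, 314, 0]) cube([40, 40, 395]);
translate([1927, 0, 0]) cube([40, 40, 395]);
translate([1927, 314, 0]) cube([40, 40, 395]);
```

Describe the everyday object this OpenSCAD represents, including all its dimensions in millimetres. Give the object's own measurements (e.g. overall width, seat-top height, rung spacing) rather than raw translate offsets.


A bench: a 1967×354 mm seat slab, 35 mm thick, top at z = 430 mm, on four 40×40 mm square legs flush with the seat corners and standing on z = 0.


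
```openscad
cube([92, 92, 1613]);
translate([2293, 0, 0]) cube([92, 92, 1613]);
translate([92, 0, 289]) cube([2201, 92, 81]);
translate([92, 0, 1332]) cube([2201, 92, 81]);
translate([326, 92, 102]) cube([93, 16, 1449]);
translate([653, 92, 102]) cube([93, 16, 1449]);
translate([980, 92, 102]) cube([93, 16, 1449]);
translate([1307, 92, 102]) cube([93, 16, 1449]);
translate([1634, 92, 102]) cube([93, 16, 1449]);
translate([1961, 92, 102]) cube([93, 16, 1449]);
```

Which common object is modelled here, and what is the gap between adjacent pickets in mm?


A fence section. The picket gap is 234 mm.

Two posts, two rails, 6 pickets — a fence section. Span 2201 mm holds 6 pickets of 93 mm with 7 equal gaps: ⌊(2201 − 6·93) / 7⌋ = 234 mm.


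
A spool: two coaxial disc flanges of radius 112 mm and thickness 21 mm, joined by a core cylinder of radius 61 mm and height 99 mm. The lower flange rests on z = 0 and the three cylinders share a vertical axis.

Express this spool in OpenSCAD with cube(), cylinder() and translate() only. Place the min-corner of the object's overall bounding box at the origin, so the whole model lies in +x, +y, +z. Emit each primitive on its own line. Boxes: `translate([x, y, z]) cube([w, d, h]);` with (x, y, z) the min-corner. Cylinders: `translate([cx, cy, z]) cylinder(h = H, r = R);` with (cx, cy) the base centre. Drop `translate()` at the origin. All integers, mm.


translate([112, 112, 0]) cylinder(h = 21, r = 112);
translate([112, 112, 21]) cylinder(h = 99, r = 61);
translate([112, 112, 120]) cylinder(h = 21, r = 112);


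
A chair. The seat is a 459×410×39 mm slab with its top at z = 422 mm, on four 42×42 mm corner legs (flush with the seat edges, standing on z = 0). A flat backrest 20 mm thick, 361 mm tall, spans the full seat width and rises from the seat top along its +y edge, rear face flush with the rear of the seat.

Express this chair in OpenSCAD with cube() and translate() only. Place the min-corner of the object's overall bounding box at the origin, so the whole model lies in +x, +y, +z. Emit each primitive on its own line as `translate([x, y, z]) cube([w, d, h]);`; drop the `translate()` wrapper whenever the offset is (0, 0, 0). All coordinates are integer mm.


// leg_h = 422 - 39 = 383
translate([0, 0, 383]) cube([459, 410, 39]);
cube([42, 42, 383]);
translate([417, 0, 0]) cube([42, 42, 383]);
translate([0, 368, 0]) cube([42, 42, 383]);
translate([417, 368, 0]) cube([42, 42, 383]);
translate([0, 390, 422]) cube([459, 20, 361]);


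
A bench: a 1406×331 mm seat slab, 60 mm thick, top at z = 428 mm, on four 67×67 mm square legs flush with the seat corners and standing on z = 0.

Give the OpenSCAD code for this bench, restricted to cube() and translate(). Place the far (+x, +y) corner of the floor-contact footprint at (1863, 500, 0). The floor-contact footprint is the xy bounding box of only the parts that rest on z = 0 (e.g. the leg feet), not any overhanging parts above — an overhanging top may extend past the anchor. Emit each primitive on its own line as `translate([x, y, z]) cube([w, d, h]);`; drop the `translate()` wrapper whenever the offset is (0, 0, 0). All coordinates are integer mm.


translate([457, 169, 368]) cube([1406, 331, 60]);
translate([457, 169, 0]) cube([67, 67, 368]);
translate([457, 433, 0]) cube([67, 67, 368]);
translate([1796, 169, 0]) cube([67, 67, 368]);
translate([1796, 433, 0]) cube([67, 67, 368]);


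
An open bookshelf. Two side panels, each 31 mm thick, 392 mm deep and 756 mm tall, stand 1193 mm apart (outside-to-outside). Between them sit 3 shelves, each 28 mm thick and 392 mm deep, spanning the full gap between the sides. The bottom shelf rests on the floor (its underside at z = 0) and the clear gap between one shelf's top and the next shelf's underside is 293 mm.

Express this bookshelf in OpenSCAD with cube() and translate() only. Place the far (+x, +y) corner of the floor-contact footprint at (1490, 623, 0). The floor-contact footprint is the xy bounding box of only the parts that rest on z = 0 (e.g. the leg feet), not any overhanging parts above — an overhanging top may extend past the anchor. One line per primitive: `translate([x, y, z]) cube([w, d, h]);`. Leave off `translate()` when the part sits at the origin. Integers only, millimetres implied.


translate([297, 231, 0]) cube([31, 392, 756]);
translate([1459, 231, 0]) cube([31, 392, 756]);
translate([328, 231, 0]) cube([1131, 392, 28]);
translate([328, 231, 321]) cube([1131, 392, 28]);
translate([328, 231, 642]) cube([1131, 392, 28]);


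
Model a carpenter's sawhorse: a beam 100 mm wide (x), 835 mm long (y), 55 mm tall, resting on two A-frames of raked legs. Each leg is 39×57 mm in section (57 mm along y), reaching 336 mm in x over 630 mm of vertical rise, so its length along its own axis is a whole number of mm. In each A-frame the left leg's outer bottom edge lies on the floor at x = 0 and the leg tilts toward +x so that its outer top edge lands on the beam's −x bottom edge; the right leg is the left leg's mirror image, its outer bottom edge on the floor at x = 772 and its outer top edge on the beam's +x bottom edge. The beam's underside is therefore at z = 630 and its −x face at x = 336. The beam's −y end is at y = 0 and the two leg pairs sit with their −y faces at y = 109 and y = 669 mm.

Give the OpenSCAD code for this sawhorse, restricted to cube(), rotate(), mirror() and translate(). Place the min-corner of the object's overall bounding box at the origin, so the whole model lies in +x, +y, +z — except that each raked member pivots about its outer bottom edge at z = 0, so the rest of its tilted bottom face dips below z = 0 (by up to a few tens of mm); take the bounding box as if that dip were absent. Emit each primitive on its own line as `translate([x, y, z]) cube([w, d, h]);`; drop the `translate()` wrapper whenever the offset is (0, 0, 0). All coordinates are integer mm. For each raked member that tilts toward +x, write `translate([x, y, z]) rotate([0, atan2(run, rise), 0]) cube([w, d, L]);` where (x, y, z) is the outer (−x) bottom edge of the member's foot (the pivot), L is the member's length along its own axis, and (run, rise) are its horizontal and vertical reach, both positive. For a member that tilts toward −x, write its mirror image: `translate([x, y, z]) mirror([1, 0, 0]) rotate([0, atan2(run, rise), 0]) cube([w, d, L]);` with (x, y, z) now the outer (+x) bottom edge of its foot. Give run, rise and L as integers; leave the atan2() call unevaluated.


// leg length = √(336² + 630²) = 714
// right-leg outer foot x = 2·336 + 100 = 772
// beam min-corner = (336, 0, 630)
translate([336, 0, 630]) cube([100, 835, 55]);
translate([0, 109, 0]) rotate([0, atan2(336, 630), 0]) cube([39, 57, 714]);
translate([772, 109, 0]) mirror([1, 0, 0]) rotate([0, atan2(336, 630), 0]) cube([39, 57, 714]);
translate([0, 669, 0]) rotate([0, atan2(336, 630), 0]) cube([39, 57, 714]);
translate([772, 669, 0]) mirror([1, 0, 0]) rotate([0, atan2(336, 630), 0]) cube([39, 57, 714]);


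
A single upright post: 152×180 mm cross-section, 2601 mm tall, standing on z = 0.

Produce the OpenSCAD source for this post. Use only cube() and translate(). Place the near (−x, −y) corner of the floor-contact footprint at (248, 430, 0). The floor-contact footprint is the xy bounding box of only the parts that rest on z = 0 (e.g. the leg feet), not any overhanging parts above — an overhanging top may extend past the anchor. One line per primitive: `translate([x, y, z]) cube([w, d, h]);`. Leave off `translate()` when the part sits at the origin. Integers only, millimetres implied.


translate([248, 430, 0]) cube([152, 180, 2601]);


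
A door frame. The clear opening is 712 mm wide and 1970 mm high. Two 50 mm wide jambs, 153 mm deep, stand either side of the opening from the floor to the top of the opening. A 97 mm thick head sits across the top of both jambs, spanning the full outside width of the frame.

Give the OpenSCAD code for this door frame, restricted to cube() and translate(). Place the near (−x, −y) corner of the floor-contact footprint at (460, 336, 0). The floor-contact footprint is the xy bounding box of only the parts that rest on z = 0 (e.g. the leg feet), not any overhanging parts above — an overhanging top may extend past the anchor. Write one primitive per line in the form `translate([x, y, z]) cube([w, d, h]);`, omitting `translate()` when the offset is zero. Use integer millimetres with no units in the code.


translate([460, 336, 0]) cube([50, 153, 1970]);
translate([1222, 336, 0]) cube([50, 153, 1970]);
translate([460, 336, 1970]) cube([812, 153, 97]);


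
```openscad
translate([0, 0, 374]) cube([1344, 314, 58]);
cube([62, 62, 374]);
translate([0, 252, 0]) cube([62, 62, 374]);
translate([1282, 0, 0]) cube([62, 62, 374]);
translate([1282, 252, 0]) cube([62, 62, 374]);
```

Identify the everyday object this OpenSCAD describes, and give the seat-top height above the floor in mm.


A bench. The seat-top height is 432 mm.

A long slab on four corner posts — a bench. The slab sits at z = 374 with thickness 58, so the top is 374 + 58 = 432 mm.


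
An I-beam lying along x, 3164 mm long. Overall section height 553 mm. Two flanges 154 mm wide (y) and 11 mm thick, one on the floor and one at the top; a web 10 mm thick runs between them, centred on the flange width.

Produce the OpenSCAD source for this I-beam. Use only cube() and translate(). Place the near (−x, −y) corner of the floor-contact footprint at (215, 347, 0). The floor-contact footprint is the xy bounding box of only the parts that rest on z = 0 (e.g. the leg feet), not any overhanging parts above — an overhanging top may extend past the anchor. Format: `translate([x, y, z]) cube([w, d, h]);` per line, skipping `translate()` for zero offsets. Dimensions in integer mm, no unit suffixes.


translate([215, 347, 0]) cube([3164, 154, 11]);
translate([215, 419, 11]) cube([3164, 10, 531]);
translate([215, 347, 542]) cube([3164, 154, 11]);


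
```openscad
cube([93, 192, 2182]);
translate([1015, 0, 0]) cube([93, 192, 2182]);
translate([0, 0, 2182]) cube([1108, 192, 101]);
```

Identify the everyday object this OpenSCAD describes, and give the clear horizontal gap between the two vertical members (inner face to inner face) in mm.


A door frame. The clear opening width is 922 mm.

Two 2182 mm tall posts with a header on top — a door frame. The left jamb is 93 mm wide at x = 0; the right jamb starts at x = 1015. The clear opening is 1015 − 93 = 922 mm.


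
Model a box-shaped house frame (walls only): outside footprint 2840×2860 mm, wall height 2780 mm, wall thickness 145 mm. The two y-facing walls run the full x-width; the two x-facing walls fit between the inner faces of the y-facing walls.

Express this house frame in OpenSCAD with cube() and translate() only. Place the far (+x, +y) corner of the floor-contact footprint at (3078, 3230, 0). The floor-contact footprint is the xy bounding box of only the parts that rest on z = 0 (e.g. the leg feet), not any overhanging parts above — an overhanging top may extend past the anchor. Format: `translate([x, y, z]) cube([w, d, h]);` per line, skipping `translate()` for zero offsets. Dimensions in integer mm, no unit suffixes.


translate([238, 370, 0]) cube([2840, 145, 2780]);
translate([238, 3085, 0]) cube([2840, 145, 2780]);
translate([238, 515, 0]) cube([145, 2570, 2780]);
translate([2933, 515, 0]) cube([145, 2570, 2780]);


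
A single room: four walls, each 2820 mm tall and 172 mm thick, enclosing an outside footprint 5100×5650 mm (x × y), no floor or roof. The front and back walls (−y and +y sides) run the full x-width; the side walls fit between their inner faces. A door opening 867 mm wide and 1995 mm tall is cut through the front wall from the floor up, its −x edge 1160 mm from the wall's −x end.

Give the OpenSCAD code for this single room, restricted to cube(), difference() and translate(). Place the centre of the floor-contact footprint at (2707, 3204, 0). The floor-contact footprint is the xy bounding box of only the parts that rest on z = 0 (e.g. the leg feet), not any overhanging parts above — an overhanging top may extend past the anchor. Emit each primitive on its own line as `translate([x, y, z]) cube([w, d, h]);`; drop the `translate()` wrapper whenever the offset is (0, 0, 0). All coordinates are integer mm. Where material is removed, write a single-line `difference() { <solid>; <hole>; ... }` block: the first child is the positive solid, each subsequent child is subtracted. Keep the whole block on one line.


difference() { translate([157, 379, 0]) cube([5100, 172, 2820]); translate([1317, 379, 0]) cube([867, 172, 1995]); }
translate([157, 5857, 0]) cube([5100, 172, 2820]);
translate([157, 551, 0]) cube([172, 5306, 2820]);
translate([5085, 551, 0]) cube([172, 5306, 2820]);


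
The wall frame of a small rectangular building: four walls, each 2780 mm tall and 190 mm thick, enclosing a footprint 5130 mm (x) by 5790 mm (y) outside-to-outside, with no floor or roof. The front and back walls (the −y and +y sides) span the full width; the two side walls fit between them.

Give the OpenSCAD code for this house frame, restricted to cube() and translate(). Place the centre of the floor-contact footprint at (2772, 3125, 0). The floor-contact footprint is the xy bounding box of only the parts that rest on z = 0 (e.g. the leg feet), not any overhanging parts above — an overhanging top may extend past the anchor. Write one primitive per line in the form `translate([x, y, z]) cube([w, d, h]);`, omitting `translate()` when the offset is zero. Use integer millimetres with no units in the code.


translate([207, 230, 0]) cube([5130, 190, 2780]);
translate([207, 5830, 0]) cube([5130, 190, 2780]);
translate([207, 420, 0]) cube([190, 5410, 2780]);
translate([5147, 420, 0]) cube([190, 5410, 2780]);


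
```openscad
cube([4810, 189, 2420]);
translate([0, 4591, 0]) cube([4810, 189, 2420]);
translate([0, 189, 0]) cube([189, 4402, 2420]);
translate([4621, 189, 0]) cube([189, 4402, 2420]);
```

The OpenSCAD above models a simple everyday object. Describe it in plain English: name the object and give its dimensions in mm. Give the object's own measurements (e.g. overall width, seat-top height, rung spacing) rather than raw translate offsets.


The wall frame of a small rectangular building: four walls, each 2420 mm tall and 189 mm thick, enclosing a footprint 4810 mm (x) by 4780 mm (y) outside-to-outside, with no floor or roof. The front and back walls (the −y and +y sides) span the full width; the two side walls fit between them.


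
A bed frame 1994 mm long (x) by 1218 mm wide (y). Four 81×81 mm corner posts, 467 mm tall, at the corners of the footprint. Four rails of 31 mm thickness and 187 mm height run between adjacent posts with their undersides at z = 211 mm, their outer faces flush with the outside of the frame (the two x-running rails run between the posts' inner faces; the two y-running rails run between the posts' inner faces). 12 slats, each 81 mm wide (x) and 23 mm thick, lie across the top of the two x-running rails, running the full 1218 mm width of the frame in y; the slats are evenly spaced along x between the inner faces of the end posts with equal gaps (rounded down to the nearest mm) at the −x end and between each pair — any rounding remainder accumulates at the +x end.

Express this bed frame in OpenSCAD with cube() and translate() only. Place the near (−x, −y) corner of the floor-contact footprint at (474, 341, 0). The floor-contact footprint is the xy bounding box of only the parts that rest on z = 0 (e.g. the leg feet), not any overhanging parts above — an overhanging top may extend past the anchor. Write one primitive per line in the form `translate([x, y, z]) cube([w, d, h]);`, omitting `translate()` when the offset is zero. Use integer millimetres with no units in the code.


translate([474, 341, 0]) cube([81, 81, 467]);
translate([474, 1478, 0]) cube([81, 81, 467]);
translate([2387, 341, 0]) cube([81, 81, 467]);
translate([2387, 1478, 0]) cube([81, 81, 467]);
translate([555, 341, 211]) cube([1832, 31, 187]);
translate([555, 1528, 211]) cube([1832, 31, 187]);
translate([474, 422, 211]) cube([31, 1056, 187]);
translate([2437, 422, 211]) cube([31, 1056, 187]);
translate([621, 341, 398]) cube([81, 1218, 23]);
translate([768, 341, 398]) cube([81, 1218, 23]);
translate([915, 341, 398]) cube([81, 1218, 23]);
translate([1062, 341, 398]) cube([81, 1218, 23]);
translate([1209, 341, 398]) cube([81, 1218, 23]);
translate([1356, 341, 398]) cube([81, 1218, 23]);
translate([1503, 341, 398]) cube([81, 1218, 23]);
translate([1650, 341, 398]) cube([81, 1218, 23]);
translate([1797, 341, 398]) cube([81, 1218, 23]);
translate([1944, 341, 398]) cube([81, 1218, 23]);
translate([2091, 341, 398]) cube([81, 1218, 23]);
translate([2238, 341, 398]) cube([81, 1218, 23]);
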